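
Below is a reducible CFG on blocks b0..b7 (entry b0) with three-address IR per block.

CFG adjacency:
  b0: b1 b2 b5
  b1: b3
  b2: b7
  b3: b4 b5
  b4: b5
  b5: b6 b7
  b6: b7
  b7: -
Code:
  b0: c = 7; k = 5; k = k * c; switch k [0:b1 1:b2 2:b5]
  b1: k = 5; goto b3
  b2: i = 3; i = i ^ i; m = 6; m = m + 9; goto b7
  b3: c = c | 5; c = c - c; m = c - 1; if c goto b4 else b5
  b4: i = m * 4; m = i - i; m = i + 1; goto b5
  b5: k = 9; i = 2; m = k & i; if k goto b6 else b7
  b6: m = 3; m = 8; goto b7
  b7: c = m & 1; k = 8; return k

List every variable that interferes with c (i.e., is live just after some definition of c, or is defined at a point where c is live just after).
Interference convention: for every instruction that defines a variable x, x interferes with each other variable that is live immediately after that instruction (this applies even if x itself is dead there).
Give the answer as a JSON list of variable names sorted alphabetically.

Answer: ["k", "m"]

Analysis:
def/use:
  b0 def {c,k} use ∅
  b1 def {k} use ∅
  b2 def {i,m} use ∅
  b3 def {c,m} use {c}
  b4 def {i,m} use {m}
  b5 def {i,k,m} use ∅
  b6 def {m} use ∅
  b7 def {c,k} use {m}

Backward fixpoint:
  b0 li=∅ lo={c}
  b1 li={c} lo={c}
  b2 li=∅ lo={m}
  b3 li={c} lo={m}
  b4 li={m} lo=∅
  b5 li=∅ lo={m}
  b6 li=∅ lo={m}
  b7 li={m} lo=∅

Interfere edges:
  c — {k,m}
  i — {k,m}
  k — {c,i,m}
  m — {c,i,k}

N(c) = ["k", "m"]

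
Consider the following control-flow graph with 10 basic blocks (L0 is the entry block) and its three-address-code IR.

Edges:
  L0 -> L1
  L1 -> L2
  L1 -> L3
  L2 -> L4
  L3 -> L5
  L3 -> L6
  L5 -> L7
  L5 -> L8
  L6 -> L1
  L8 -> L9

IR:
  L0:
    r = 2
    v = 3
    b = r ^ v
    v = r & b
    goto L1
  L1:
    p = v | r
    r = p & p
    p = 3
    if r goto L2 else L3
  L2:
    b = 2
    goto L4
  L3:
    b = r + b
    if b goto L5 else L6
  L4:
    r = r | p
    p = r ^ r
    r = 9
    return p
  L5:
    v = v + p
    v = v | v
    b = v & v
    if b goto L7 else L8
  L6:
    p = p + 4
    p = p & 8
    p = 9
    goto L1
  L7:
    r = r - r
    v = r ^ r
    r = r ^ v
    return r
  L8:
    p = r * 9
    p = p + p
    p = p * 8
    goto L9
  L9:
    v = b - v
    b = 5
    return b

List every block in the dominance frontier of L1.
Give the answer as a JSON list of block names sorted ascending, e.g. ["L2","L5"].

idom tree: L1←L0 L2←L1 L3←L1 L4←L2 L5←L3 L6←L3 L7←L5 L8←L5 L9←L8
Join-block Dom:
  L1: preds {L0,L6}: {L0} ∩ {L0,L1,L3,L6} = {L0}; idom=L0

Frontier:
  L1←L0: walk · to L0
  L1←L6: walk L6→L3→L1 to L0
  L0 → ∅
  L1 → {L1}
  L2 → ∅
  L3 → {L1}
  L4 → ∅
  L5 → ∅
  L6 → {L1}
  L7 → ∅
  L8 → ∅
  L9 → ∅

DF(L1) = ["L1"]

Answer: ["L1"]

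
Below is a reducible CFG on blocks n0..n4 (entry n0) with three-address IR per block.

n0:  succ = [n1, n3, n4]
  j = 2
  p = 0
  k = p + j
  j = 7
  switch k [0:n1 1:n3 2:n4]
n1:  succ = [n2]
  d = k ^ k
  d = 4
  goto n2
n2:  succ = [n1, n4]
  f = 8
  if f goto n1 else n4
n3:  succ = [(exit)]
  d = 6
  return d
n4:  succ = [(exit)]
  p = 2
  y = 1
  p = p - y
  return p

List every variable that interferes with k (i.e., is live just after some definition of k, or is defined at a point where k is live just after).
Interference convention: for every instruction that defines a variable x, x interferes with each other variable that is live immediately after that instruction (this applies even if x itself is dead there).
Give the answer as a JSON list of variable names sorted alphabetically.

Block summaries:
  n0: {j,k,p} / ∅
  n1: {d} / {k}
  n2: {f} / ∅
  n3: {d} / ∅
  n4: {p,y} / ∅

Liveness:
  n0: in=∅ out={k}
  n1: in={k} out={k}
  n2: in={k} out={k}
  n3: in=∅ out=∅
  n4: in=∅ out=∅

Interfere edges:
  d — {k}
  f — {k}
  j — {k,p}
  k — {d,f,j}
  p — {j,y}
  y — {p}

N(k) = ["d", "f", "j"]

Answer: ["d", "f", "j"]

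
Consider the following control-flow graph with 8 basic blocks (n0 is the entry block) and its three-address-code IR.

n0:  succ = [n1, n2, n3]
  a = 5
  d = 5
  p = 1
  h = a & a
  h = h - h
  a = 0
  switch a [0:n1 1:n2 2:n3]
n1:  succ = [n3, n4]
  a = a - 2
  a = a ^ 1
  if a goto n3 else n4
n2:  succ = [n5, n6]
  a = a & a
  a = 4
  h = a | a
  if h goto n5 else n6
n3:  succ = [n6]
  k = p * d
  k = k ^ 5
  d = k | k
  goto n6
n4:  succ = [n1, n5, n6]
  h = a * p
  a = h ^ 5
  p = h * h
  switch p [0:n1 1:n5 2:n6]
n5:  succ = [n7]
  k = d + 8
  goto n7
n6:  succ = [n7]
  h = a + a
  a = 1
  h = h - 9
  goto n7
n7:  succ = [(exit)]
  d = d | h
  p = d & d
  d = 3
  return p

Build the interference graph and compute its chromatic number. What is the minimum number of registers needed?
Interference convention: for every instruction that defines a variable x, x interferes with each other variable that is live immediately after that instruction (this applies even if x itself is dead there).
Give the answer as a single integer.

def/use:
  n0: def={a,d,h,p} ue=∅
  n1: def={a} ue={a}
  n2: def={a,h} ue={a}
  n3: def={d,k} ue={d,p}
  n4: def={a,h,p} ue={a,p}
  n5: def={k} ue={d}
  n6: def={a,h} ue={a}
  n7: def={d,p} ue={d,h}

Liveness:
  n0 li=∅ lo={a,d,p}
  n1 li={a,d,p} lo={a,d,p}
  n2 li={a,d} lo={a,d,h}
  n3 li={a,d,p} lo={a,d}
  n4 li={a,d,p} lo={a,d,h,p}
  n5 li={d,h} lo={d,h}
  n6 li={a,d} lo={d,h}
  n7 li={d,h} lo=∅

Conflict graph:
  a: {d,h,k,p}
  d: {a,h,k,p}
  h: {a,d,k,p}
  k: {a,d,h}
  p: {a,d,h}

Colouring:
  {a,d,h,k} pairwise interfere (4-clique) ⇒ χ ≥ 4
  4-colouring: c0={a}  c1={d}  c2={h}  c3={k,p}
  χ = 4

Answer: 4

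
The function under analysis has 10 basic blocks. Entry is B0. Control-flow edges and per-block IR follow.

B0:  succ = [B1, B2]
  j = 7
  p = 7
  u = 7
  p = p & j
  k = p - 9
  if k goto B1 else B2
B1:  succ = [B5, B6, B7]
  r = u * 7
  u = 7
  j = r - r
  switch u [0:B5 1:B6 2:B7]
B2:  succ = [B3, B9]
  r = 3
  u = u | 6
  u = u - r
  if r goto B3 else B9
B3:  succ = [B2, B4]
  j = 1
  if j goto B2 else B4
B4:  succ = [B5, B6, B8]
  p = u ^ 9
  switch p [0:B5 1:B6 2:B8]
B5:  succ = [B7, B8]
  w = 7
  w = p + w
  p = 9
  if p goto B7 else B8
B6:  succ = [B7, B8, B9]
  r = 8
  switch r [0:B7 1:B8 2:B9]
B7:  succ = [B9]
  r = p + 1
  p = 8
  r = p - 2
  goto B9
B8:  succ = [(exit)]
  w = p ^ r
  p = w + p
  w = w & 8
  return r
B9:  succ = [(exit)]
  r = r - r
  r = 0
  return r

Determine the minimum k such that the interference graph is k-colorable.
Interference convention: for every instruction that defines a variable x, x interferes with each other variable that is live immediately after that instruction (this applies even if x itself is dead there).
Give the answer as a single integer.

Answer: 4

Analysis:
Block summaries:
  B0 def {j,k,p,u} use ∅
  B1 def {j,r,u} use {u}
  B2 def {r,u} use {u}
  B3 def {j} use ∅
  B4 def {p} use {u}
  B5 def {p,w} use {p}
  B6 def {r} use ∅
  B7 def {p,r} use {p}
  B8 def {p,w} use {p,r}
  B9 def {r} use {r}

Backward fixpoint:
  B0 li=∅ lo={p,u}
  B1 li={p,u} lo={p,r}
  B2 li={u} lo={r,u}
  B3 li={r,u} lo={r,u}
  B4 li={r,u} lo={p,r}
  B5 li={p,r} lo={p,r}
  B6 li={p} lo={p,r}
  B7 li={p} lo={r}
  B8 li={p,r} lo=∅
  B9 li={r} lo=∅

Conflict graph:
  j↔{p,r,u}
  k↔{p,u}
  p↔{j,k,r,u,w}
  r↔{j,p,u,w}
  u↔{j,k,p,r}
  w↔{p,r}

Registers:
  clique {j,p,r,u} ⇒ need ≥ 4
  4-colouring: r0={p}  r1={k,r}  r2={u,w}  r3={j}
  χ = 4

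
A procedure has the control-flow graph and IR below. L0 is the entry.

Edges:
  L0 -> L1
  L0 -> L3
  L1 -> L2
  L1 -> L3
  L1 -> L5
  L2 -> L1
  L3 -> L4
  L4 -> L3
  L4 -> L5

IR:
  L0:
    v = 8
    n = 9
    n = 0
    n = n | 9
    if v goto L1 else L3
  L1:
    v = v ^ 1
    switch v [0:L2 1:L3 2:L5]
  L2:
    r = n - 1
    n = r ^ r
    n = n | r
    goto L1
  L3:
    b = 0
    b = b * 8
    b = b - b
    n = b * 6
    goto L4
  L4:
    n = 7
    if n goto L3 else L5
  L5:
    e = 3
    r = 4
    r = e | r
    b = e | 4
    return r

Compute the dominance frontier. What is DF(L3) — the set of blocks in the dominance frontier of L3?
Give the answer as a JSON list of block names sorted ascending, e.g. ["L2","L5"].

idom tree: L1←L0 L2←L1 L3←L0 L4←L3 L5←L0
Dom∩ at merges:
  L1: preds {L0,L2}: {L0} ∩ {L0,L1,L2} = {L0}; idom=L0
  L3: preds {L0,L1,L4}: {L0} ∩ {L0,L1} ∩ {L0,L3,L4} = {L0}; idom=L0
  L5: preds {L1,L4}: {L0,L1} ∩ {L0,L3,L4} = {L0}; idom=L0

Frontier:
  join L1 pred L0: · stop@L0
  join L1 pred L2: L2→L1 stop@L0
  join L3 pred L0: · stop@L0
  join L3 pred L1: L1 stop@L0
  join L3 pred L4: L4→L3 stop@L0
  join L5 pred L1: L1 stop@L0
  join L5 pred L4: L4→L3 stop@L0
  L0: DF=∅
  L1: DF={L1,L3,L5}
  L2: DF={L1}
  L3: DF={L3,L5}
  L4: DF={L3,L5}
  L5: DF=∅

DF(L3) = ["L3", "L5"]

Answer: ["L3", "L5"]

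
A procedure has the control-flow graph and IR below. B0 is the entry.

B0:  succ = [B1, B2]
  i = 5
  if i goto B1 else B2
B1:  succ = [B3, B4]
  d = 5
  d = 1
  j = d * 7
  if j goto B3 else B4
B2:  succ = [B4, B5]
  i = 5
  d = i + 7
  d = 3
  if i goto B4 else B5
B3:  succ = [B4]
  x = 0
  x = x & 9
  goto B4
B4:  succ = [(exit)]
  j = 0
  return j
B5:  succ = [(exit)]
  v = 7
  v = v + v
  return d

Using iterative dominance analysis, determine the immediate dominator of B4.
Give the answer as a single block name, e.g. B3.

idom tree: B1←B0 B2←B0 B3←B1 B4←B0 B5←B2
Dom∩ at merges:
  B4: preds {B1,B2,B3}: {B0,B1} ∩ {B0,B2} ∩ {B0,B1,B3} = {B0}; idom=B0

idom(B4) = B0

Answer: B0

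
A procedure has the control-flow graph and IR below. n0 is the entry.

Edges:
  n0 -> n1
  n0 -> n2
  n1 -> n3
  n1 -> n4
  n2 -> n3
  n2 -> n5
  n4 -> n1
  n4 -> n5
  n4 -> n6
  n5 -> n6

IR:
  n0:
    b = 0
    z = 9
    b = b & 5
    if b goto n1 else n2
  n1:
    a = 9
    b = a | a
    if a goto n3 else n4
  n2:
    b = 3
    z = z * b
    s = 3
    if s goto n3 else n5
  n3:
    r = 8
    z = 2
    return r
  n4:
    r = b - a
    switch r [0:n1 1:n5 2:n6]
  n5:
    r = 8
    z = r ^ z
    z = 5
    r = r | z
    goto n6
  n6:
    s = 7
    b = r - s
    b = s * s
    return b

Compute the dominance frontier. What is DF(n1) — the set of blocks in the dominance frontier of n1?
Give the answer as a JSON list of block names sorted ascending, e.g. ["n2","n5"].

Answer: ["n1", "n3", "n5", "n6"]

Derivation:
idom tree: n1←n0 n2←n0 n3←n0 n4←n1 n5←n0 n6←n0
Join-block Dom:
  n1: preds {n0,n4}: {n0} ∩ {n0,n1,n4} = {n0}; idom=n0
  n3: preds {n1,n2}: {n0,n1} ∩ {n0,n2} = {n0}; idom=n0
  n5: preds {n2,n4}: {n0,n2} ∩ {n0,n1,n4} = {n0}; idom=n0
  n6: preds {n4,n5}: {n0,n1,n4} ∩ {n0,n5} = {n0}; idom=n0

DF walk-up:
  join n1 pred n0: · stop@n0
  join n1 pred n4: n4→n1 stop@n0
  join n3 pred n1: n1 stop@n0
  join n3 pred n2: n2 stop@n0
  join n5 pred n2: n2 stop@n0
  join n5 pred n4: n4→n1 stop@n0
  join n6 pred n4: n4→n1 stop@n0
  join n6 pred n5: n5 stop@n0
  DF(n0)=∅
  DF(n1)={n1,n3,n5,n6}
  DF(n2)={n3,n5}
  DF(n3)=∅
  DF(n4)={n1,n5,n6}
  DF(n5)={n6}
  DF(n6)=∅

DF(n1) = ["n1", "n3", "n5", "n6"]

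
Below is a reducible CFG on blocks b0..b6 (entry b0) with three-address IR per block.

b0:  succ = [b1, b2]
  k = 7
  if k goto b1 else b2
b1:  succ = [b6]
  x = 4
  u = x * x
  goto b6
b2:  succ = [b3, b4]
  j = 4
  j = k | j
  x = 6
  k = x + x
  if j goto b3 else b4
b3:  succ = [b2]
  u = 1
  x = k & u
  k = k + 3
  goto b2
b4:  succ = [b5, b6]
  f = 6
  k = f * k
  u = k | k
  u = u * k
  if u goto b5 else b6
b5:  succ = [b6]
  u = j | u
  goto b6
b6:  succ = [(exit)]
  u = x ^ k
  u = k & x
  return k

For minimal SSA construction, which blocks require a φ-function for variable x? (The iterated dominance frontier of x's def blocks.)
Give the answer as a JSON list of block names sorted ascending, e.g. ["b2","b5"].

idom tree: b1←b0 b2←b0 b3←b2 b4←b2 b5←b4 b6←b0
Dom at joins:
  b2: preds {b0,b3}: {b0} ∩ {b0,b2,b3} = {b0}; idom=b0
  b6: preds {b1,b4,b5}: {b0,b1} ∩ {b0,b2,b4} ∩ {b0,b2,b4,b5} = {b0}; idom=b0

Frontier:
  join b2 pred b0: · stop@b0
  join b2 pred b3: b3→b2 stop@b0
  join b6 pred b1: b1 stop@b0
  join b6 pred b4: b4→b2 stop@b0
  join b6 pred b5: b5→b4→b2 stop@b0
  b0: DF=∅
  b1: DF={b6}
  b2: DF={b2,b6}
  b3: DF={b2}
  b4: DF={b6}
  b5: DF={b6}
  b6: DF=∅

φ for x: defs {b1,b2,b3}
  DF⁺ = {b2,b6}

Answer: ["b2", "b6"]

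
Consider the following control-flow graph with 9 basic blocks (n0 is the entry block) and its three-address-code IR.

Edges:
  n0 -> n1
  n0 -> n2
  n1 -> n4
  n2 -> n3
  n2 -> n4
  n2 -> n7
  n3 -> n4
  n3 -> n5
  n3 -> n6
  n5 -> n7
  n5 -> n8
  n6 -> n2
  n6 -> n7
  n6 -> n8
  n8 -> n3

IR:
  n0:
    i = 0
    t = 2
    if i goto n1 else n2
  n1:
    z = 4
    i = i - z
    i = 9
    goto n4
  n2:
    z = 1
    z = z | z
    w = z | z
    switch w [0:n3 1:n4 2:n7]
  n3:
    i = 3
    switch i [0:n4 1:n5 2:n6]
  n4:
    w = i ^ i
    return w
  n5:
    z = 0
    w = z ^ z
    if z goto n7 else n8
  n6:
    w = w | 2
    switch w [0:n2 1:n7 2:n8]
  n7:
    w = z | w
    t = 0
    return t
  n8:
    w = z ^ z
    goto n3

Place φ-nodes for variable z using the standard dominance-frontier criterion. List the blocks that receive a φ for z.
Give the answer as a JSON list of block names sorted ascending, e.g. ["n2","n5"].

Answer: ["n2", "n3", "n4", "n7", "n8"]

Derivation:
idom tree: n1←n0 n2←n0 n3←n2 n4←n0 n5←n3 n6←n3 n7←n2 n8←n3
Join-block Dom:
  n2: preds {n0,n6}: {n0} ∩ {n0,n2,n3,n6} = {n0}; idom=n0
  n3: preds {n2,n8}: {n0,n2} ∩ {n0,n2,n3,n8} = {n0,n2}; idom=n2
  n4: preds {n1,n2,n3}: {n0,n1} ∩ {n0,n2} ∩ {n0,n2,n3} = {n0}; idom=n0
  n7: preds {n2,n5,n6}: {n0,n2} ∩ {n0,n2,n3,n5} ∩ {n0,n2,n3,n6} = {n0,n2}; idom=n2
  n8: preds {n5,n6}: {n0,n2,n3,n5} ∩ {n0,n2,n3,n6} = {n0,n2,n3}; idom=n3

Frontier:
  join n2 pred n0: · stop@n0
  join n2 pred n6: n6→n3→n2 stop@n0
  join n3 pred n2: · stop@n2
  join n3 pred n8: n8→n3 stop@n2
  join n4 pred n1: n1 stop@n0
  join n4 pred n2: n2 stop@n0
  join n4 pred n3: n3→n2 stop@n0
  join n7 pred n2: · stop@n2
  join n7 pred n5: n5→n3 stop@n2
  join n7 pred n6: n6→n3 stop@n2
  join n8 pred n5: n5 stop@n3
  join n8 pred n6: n6 stop@n3
  n0: DF=∅
  n1: DF={n4}
  n2: DF={n2,n4}
  n3: DF={n2,n3,n4,n7}
  n4: DF=∅
  n5: DF={n7,n8}
  n6: DF={n2,n7,n8}
  n7: DF=∅
  n8: DF={n3}

φ for z: defs {n1,n2,n5}
  DF⁺ = {n2,n3,n4,n7,n8}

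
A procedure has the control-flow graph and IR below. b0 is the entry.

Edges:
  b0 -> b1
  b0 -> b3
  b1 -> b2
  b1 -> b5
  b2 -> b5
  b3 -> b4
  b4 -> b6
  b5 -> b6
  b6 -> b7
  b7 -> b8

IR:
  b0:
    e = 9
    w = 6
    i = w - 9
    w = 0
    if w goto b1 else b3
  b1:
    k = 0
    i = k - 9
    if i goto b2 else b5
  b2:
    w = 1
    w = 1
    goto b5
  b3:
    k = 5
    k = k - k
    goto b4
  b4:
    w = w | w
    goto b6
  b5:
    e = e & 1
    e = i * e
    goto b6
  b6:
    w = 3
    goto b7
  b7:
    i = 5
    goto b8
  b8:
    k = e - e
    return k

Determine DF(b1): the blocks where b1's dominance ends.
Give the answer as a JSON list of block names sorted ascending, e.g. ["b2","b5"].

Answer: ["b6"]

Analysis:
idom tree: b1←b0 b2←b1 b3←b0 b4←b3 b5←b1 b6←b0 b7←b6 b8←b7
Join-block Dom:
  b5: preds {b1,b2}: {b0,b1} ∩ {b0,b1,b2} = {b0,b1}; idom=b1
  b6: preds {b4,b5}: {b0,b3,b4} ∩ {b0,b1,b5} = {b0}; idom=b0

DF derivation:
  join b5 pred b1: · stop@b1
  join b5 pred b2: b2 stop@b1
  join b6 pred b4: b4→b3 stop@b0
  join b6 pred b5: b5→b1 stop@b0
  b0 → ∅
  b1 → {b6}
  b2 → {b5}
  b3 → {b6}
  b4 → {b6}
  b5 → {b6}
  b6 → ∅
  b7 → ∅
  b8 → ∅

DF(b1) = ["b6"]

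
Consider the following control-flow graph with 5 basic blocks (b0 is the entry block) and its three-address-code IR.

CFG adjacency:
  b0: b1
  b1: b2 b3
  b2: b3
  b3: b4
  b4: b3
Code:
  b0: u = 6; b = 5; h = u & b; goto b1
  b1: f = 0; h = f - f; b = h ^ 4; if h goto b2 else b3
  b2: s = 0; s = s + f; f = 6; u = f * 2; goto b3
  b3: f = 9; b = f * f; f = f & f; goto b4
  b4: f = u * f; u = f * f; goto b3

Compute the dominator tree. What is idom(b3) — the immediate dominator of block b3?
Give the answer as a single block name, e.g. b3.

idom tree: b1←b0 b2←b1 b3←b1 b4←b3
Dom∩ at merges:
  b3: preds {b1,b2,b4}: {b0,b1} ∩ {b0,b1,b2} ∩ {b0,b1,b3,b4} = {b0,b1}; idom=b1

idom(b3) = b1

Answer: b1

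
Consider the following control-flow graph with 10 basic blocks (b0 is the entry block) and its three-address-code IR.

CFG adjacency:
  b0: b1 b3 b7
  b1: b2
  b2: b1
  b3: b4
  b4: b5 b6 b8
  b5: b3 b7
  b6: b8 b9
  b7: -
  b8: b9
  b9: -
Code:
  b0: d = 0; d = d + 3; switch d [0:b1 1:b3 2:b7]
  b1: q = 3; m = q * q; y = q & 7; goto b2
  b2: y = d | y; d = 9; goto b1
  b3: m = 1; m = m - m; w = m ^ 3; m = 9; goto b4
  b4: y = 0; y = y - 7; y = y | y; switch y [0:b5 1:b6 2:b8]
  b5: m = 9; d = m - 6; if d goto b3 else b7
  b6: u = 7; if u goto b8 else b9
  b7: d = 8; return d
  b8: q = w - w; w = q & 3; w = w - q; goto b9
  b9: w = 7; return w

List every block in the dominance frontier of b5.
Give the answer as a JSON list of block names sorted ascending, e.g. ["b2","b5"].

idom tree: b1←b0 b2←b1 b3←b0 b4←b3 b5←b4 b6←b4 b7←b0 b8←b4 b9←b4
Join-block Dom:
  b1: preds {b0,b2}: {b0} ∩ {b0,b1,b2} = {b0}; idom=b0
  b3: preds {b0,b5}: {b0} ∩ {b0,b3,b4,b5} = {b0}; idom=b0
  b7: preds {b0,b5}: {b0} ∩ {b0,b3,b4,b5} = {b0}; idom=b0
  b8: preds {b4,b6}: {b0,b3,b4} ∩ {b0,b3,b4,b6} = {b0,b3,b4}; idom=b4
  b9: preds {b6,b8}: {b0,b3,b4,b6} ∩ {b0,b3,b4,b8} = {b0,b3,b4}; idom=b4

Frontier:
  join b1 pred b0: · stop@b0
  join b1 pred b2: b2→b1 stop@b0
  join b3 pred b0: · stop@b0
  join b3 pred b5: b5→b4→b3 stop@b0
  join b7 pred b0: · stop@b0
  join b7 pred b5: b5→b4→b3 stop@b0
  join b8 pred b4: · stop@b4
  join b8 pred b6: b6 stop@b4
  join b9 pred b6: b6 stop@b4
  join b9 pred b8: b8 stop@b4
  b0 → ∅
  b1 → {b1}
  b2 → {b1}
  b3 → {b3,b7}
  b4 → {b3,b7}
  b5 → {b3,b7}
  b6 → {b8,b9}
  b7 → ∅
  b8 → {b9}
  b9 → ∅

DF(b5) = ["b3", "b7"]

Answer: ["b3", "b7"]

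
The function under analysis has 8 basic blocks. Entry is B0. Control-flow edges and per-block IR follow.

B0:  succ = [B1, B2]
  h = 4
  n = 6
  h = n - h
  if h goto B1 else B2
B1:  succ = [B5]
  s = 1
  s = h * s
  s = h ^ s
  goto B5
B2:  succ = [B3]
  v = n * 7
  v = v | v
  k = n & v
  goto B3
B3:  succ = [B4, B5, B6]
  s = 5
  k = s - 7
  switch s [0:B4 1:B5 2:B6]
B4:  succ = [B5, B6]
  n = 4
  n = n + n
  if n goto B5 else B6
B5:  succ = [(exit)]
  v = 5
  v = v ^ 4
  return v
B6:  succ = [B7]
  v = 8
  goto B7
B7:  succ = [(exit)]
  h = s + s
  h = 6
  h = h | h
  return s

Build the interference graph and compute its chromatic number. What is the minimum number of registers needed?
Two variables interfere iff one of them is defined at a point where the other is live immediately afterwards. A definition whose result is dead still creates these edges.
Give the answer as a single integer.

Block summaries:
  B0: def={h,n} ue=∅
  B1: def={s} ue={h}
  B2: def={k,v} ue={n}
  B3: def={k,s} ue=∅
  B4: def={n} ue=∅
  B5: def={v} ue=∅
  B6: def={v} ue=∅
  B7: def={h} ue={s}

Liveness:
  B0: in=∅ out={h,n}
  B1: in={h} out=∅
  B2: in={n} out=∅
  B3: in=∅ out={s}
  B4: in={s} out={s}
  B5: in=∅ out=∅
  B6: in={s} out={s}
  B7: in={s} out=∅

Interfere edges:
  h — {n,s}
  k — {s}
  n — {h,s,v}
  s — {h,k,n,v}
  v — {n,s}

Colouring:
  clique {h,n,s} ⇒ need ≥ 3
  3-colouring: R0={s}  R1={k,n}  R2={h,v}
  χ = 3

Answer: 3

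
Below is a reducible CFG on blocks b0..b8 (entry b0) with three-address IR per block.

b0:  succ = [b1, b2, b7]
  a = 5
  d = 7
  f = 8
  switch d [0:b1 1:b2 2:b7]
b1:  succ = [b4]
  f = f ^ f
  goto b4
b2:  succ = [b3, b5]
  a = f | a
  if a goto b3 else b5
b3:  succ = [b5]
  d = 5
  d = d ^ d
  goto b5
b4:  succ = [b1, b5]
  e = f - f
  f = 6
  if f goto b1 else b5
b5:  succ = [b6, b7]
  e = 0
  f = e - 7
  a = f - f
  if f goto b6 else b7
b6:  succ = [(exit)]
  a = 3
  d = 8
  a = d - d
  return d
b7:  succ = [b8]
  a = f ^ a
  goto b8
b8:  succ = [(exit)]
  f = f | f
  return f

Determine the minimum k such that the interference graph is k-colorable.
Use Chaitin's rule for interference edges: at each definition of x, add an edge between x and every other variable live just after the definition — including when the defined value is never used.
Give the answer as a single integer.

Per-block:
  b0 def {a,d,f} use ∅
  b1 def {f} use {f}
  b2 def {a} use {a,f}
  b3 def {d} use ∅
  b4 def {e,f} use {f}
  b5 def {a,e,f} use ∅
  b6 def {a,d} use ∅
  b7 def {a} use {a,f}
  b8 def {f} use {f}

Liveness:
  b0: in=∅ out={a,f}
  b1: in={f} out={f}
  b2: in={a,f} out=∅
  b3: in=∅ out=∅
  b4: in={f} out={f}
  b5: in=∅ out={a,f}
  b6: in=∅ out=∅
  b7: in={a,f} out={f}
  b8: in={f} out=∅

Interference:
  a — {d,f}
  d — {a,f}
  e — ∅
  f — {a,d}

Chromatic number:
  {a,d,f} pairwise interfere (3-clique) ⇒ χ ≥ 3
  3-colouring: R0={a,e}  R1={d}  R2={f}
  χ = 3

Answer: 3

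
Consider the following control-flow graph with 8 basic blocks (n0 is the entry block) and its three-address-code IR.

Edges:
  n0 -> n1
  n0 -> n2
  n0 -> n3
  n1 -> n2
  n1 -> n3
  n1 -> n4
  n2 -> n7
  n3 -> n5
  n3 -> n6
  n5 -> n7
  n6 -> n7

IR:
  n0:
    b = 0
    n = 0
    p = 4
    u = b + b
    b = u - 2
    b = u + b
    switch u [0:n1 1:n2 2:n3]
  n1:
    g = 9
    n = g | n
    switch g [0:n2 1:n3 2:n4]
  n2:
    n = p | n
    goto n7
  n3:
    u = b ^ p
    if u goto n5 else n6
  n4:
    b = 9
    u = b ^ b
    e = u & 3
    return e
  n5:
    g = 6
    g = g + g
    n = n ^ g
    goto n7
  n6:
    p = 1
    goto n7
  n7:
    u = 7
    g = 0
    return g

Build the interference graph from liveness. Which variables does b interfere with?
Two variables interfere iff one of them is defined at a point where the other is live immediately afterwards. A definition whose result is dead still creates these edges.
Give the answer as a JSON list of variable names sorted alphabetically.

Answer: ["g", "n", "p", "u"]

Derivation:
Block summaries:
  n0: def={b,n,p,u} ue=∅
  n1: def={g,n} ue={n}
  n2: def={n} ue={n,p}
  n3: def={u} ue={b,p}
  n4: def={b,e,u} ue=∅
  n5: def={g,n} ue={n}
  n6: def={p} ue=∅
  n7: def={g,u} ue=∅

Live sets:
  live n0: ∅→{b,n,p}
  live n1: {b,n,p}→{b,n,p}
  live n2: {n,p}→∅
  live n3: {b,n,p}→{n}
  live n4: ∅→∅
  live n5: {n}→∅
  live n6: ∅→∅
  live n7: ∅→∅

Interference:
  b↔{g,n,p,u}
  e↔∅
  g↔{b,n,p}
  n↔{b,g,p,u}
  p↔{b,g,n,u}
  u↔{b,n,p}

N(b) = ["g", "n", "p", "u"]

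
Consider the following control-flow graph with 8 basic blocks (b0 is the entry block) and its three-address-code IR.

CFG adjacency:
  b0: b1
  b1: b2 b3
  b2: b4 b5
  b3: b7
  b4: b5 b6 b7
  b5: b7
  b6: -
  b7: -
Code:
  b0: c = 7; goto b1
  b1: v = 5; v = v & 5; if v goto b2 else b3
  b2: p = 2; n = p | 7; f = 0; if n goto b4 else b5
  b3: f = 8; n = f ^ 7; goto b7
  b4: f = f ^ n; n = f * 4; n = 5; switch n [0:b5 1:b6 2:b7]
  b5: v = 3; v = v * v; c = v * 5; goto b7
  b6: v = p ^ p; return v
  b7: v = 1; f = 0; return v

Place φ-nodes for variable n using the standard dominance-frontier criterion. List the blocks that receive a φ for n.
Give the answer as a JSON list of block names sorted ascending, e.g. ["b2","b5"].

Answer: ["b5", "b7"]

Derivation:
idom tree: b1←b0 b2←b1 b3←b1 b4←b2 b5←b2 b6←b4 b7←b1
Dom∩ at merges:
  b5: preds {b2,b4}: {b0,b1,b2} ∩ {b0,b1,b2,b4} = {b0,b1,b2}; idom=b2
  b7: preds {b3,b4,b5}: {b0,b1,b3} ∩ {b0,b1,b2,b4} ∩ {b0,b1,b2,b5} = {b0,b1}; idom=b1

Frontier:
  b5←b2: walk · to b2
  b5←b4: walk b4 to b2
  b7←b3: walk b3 to b1
  b7←b4: walk b4→b2 to b1
  b7←b5: walk b5→b2 to b1
  DF(b0)=∅
  DF(b1)=∅
  DF(b2)={b7}
  DF(b3)={b7}
  DF(b4)={b5,b7}
  DF(b5)={b7}
  DF(b6)=∅
  DF(b7)=∅

φ for n: defs {b2,b3,b4}
  DF⁺ = {b5,b7}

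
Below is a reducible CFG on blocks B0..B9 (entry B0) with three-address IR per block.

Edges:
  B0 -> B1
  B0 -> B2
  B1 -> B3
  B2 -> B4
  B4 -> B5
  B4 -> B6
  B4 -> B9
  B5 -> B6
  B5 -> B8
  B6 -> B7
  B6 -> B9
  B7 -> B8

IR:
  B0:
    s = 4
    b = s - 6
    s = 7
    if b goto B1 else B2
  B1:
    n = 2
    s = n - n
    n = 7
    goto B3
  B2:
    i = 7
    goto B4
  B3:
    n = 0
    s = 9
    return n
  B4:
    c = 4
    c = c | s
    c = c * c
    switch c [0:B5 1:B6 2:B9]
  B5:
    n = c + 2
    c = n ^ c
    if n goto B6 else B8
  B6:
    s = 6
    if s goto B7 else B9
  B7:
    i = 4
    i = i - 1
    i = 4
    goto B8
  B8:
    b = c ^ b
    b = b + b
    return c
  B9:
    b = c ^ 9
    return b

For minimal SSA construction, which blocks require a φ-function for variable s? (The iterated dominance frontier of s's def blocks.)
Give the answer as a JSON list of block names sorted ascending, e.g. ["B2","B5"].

Answer: ["B8", "B9"]

Analysis:
idom tree: B1←B0 B2←B0 B3←B1 B4←B2 B5←B4 B6←B4 B7←B6 B8←B4 B9←B4
Join-block Dom:
  B6: preds {B4,B5}: {B0,B2,B4} ∩ {B0,B2,B4,B5} = {B0,B2,B4}; idom=B4
  B8: preds {B5,B7}: {B0,B2,B4,B5} ∩ {B0,B2,B4,B6,B7} = {B0,B2,B4}; idom=B4
  B9: preds {B4,B6}: {B0,B2,B4} ∩ {B0,B2,B4,B6} = {B0,B2,B4}; idom=B4

DF walk-up:
  join B6 pred B4: · stop@B4
  join B6 pred B5: B5 stop@B4
  join B8 pred B5: B5 stop@B4
  join B8 pred B7: B7→B6 stop@B4
  join B9 pred B4: · stop@B4
  join B9 pred B6: B6 stop@B4
  DF(B0)=∅
  DF(B1)=∅
  DF(B2)=∅
  DF(B3)=∅
  DF(B4)=∅
  DF(B5)={B6,B8}
  DF(B6)={B8,B9}
  DF(B7)={B8}
  DF(B8)=∅
  DF(B9)=∅

φ for s: defs {B0,B1,B3,B6}
  DF⁺ = {B8,B9}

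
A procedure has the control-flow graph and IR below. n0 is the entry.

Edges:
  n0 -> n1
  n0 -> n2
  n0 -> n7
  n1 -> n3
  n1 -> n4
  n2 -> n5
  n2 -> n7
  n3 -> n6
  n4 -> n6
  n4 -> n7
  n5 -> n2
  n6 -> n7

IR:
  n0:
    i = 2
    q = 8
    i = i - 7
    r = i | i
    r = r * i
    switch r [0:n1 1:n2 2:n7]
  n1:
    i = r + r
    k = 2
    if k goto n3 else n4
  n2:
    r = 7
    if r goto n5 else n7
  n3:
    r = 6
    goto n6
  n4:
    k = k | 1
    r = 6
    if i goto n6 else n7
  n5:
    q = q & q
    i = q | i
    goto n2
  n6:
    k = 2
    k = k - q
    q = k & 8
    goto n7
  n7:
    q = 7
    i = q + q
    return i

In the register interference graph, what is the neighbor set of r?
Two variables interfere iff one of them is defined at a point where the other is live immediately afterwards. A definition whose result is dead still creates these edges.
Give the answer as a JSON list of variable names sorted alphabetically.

Block summaries:
  n0: def={i,q,r} ue=∅
  n1: def={i,k} ue={r}
  n2: def={r} ue=∅
  n3: def={r} ue=∅
  n4: def={k,r} ue={i,k}
  n5: def={i,q} ue={i,q}
  n6: def={k,q} ue={q}
  n7: def={i,q} ue=∅

Backward fixpoint:
  live n0: ∅→{i,q,r}
  live n1: {q,r}→{i,k,q}
  live n2: {i,q}→{i,q}
  live n3: {q}→{q}
  live n4: {i,k,q}→{q}
  live n5: {i,q}→{i,q}
  live n6: {q}→∅
  live n7: ∅→∅

Conflict graph:
  i: {k,q,r}
  k: {i,q}
  q: {i,k,r}
  r: {i,q}

N(r) = ["i", "q"]

Answer: ["i", "q"]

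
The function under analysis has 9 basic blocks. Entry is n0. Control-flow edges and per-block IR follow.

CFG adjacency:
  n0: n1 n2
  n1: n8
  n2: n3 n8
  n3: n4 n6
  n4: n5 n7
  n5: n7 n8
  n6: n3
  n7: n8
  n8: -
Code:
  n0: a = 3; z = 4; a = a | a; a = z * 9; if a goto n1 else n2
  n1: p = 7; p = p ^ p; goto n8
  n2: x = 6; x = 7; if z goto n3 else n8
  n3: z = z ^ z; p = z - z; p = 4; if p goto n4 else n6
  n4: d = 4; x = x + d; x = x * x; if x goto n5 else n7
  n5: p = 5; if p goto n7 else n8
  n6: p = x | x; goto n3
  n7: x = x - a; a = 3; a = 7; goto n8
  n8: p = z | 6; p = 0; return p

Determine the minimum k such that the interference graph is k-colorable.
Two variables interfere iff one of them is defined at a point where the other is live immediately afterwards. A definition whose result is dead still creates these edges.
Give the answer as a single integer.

def/use:
  n0: {a,z} / ∅
  n1: {p} / ∅
  n2: {x} / {z}
  n3: {p,z} / {z}
  n4: {d,x} / {x}
  n5: {p} / ∅
  n6: {p} / {x}
  n7: {a,x} / {a,x}
  n8: {p} / {z}

Liveness:
  live n0: ∅→{a,z}
  live n1: {z}→{z}
  live n2: {a,z}→{a,x,z}
  live n3: {a,x,z}→{a,x,z}
  live n4: {a,x,z}→{a,x,z}
  live n5: {a,x,z}→{a,x,z}
  live n6: {a,x,z}→{a,x,z}
  live n7: {a,x,z}→{z}
  live n8: {z}→∅

Interference:
  a: {d,p,x,z}
  d: {a,x,z}
  p: {a,x,z}
  x: {a,d,p,z}
  z: {a,d,p,x}

Chromatic number:
  lower bound: {a,d,x,z} mutually conflict ⇒ χ ≥ 4
  4-colouring: R0={a}  R1={x}  R2={z}  R3={d,p}
  χ = 4

Answer: 4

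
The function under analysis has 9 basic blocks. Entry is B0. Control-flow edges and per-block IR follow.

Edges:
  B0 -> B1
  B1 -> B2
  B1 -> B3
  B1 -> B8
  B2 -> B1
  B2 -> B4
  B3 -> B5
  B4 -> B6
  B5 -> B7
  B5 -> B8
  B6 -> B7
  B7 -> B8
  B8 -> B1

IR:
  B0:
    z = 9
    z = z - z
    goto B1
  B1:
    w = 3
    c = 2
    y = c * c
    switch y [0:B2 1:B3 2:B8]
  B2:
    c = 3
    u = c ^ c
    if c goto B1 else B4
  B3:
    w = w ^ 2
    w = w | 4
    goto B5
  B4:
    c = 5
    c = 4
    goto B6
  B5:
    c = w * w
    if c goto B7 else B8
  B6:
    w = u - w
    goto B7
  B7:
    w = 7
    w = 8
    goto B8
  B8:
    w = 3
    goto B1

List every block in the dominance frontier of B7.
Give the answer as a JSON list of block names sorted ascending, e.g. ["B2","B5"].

idom tree: B1←B0 B2←B1 B3←B1 B4←B2 B5←B3 B6←B4 B7←B1 B8←B1
Dom at joins:
  B1: preds {B0,B2,B8}: {B0} ∩ {B0,B1,B2} ∩ {B0,B1,B8} = {B0}; idom=B0
  B7: preds {B5,B6}: {B0,B1,B3,B5} ∩ {B0,B1,B2,B4,B6} = {B0,B1}; idom=B1
  B8: preds {B1,B5,B7}: {B0,B1} ∩ {B0,B1,B3,B5} ∩ {B0,B1,B7} = {B0,B1}; idom=B1

Frontier:
  B1←B0: walk · to B0
  B1←B2: walk B2→B1 to B0
  B1←B8: walk B8→B1 to B0
  B7←B5: walk B5→B3 to B1
  B7←B6: walk B6→B4→B2 to B1
  B8←B1: walk · to B1
  B8←B5: walk B5→B3 to B1
  B8←B7: walk B7 to B1
  B0: DF=∅
  B1: DF={B1}
  B2: DF={B1,B7}
  B3: DF={B7,B8}
  B4: DF={B7}
  B5: DF={B7,B8}
  B6: DF={B7}
  B7: DF={B8}
  B8: DF={B1}

DF(B7) = ["B8"]

Answer: ["B8"]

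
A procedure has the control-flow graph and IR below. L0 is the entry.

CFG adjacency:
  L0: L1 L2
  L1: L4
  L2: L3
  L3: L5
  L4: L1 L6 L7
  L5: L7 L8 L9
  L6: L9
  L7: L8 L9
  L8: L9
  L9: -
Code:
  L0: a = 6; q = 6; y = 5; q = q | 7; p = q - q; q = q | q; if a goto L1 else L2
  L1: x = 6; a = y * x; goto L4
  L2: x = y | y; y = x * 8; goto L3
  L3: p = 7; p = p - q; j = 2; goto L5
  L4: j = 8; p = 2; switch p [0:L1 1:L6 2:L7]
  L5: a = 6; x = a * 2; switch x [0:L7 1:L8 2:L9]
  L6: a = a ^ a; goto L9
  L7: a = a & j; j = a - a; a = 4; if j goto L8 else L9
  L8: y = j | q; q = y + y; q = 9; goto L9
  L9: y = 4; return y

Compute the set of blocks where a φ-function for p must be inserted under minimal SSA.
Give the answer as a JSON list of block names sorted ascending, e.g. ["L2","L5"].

idom tree: L1←L0 L2←L0 L3←L2 L4←L1 L5←L3 L6←L4 L7←L0 L8←L0 L9←L0
Join-block Dom:
  L1: preds {L0,L4}: {L0} ∩ {L0,L1,L4} = {L0}; idom=L0
  L7: preds {L4,L5}: {L0,L1,L4} ∩ {L0,L2,L3,L5} = {L0}; idom=L0
  L8: preds {L5,L7}: {L0,L2,L3,L5} ∩ {L0,L7} = {L0}; idom=L0
  L9: preds {L5,L6,L7,L8}: {L0,L2,L3,L5} ∩ {L0,L1,L4,L6} ∩ {L0,L7} ∩ {L0,L8} = {L0}; idom=L0

DF walk-up:
  join L1 pred L0: · stop@L0
  join L1 pred L4: L4→L1 stop@L0
  join L7 pred L4: L4→L1 stop@L0
  join L7 pred L5: L5→L3→L2 stop@L0
  join L8 pred L5: L5→L3→L2 stop@L0
  join L8 pred L7: L7 stop@L0
  join L9 pred L5: L5→L3→L2 stop@L0
  join L9 pred L6: L6→L4→L1 stop@L0
  join L9 pred L7: L7 stop@L0
  join L9 pred L8: L8 stop@L0
  L0 → ∅
  L1 → {L1,L7,L9}
  L2 → {L7,L8,L9}
  L3 → {L7,L8,L9}
  L4 → {L1,L7,L9}
  L5 → {L7,L8,L9}
  L6 → {L9}
  L7 → {L8,L9}
  L8 → {L9}
  L9 → ∅

φ for p: defs {L0,L3,L4}
  DF⁺ = {L1,L7,L8,L9}

Answer: ["L1", "L7", "L8", "L9"]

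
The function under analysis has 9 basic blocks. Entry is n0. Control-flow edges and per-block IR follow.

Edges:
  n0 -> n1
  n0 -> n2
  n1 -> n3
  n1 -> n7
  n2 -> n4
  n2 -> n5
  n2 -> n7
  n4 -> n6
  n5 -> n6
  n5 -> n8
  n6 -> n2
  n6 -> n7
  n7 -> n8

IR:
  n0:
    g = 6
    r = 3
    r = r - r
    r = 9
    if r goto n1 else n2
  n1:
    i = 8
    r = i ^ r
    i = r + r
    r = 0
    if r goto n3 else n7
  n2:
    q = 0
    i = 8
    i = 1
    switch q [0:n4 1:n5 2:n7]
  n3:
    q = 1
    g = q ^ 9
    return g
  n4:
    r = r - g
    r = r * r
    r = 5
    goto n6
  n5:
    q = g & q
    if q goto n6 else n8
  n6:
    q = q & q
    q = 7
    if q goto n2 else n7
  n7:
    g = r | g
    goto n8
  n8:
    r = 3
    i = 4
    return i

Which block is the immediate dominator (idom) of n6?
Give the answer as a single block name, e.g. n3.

Answer: n2

Derivation:
idom tree: n1←n0 n2←n0 n3←n1 n4←n2 n5←n2 n6←n2 n7←n0 n8←n0
Dom at joins:
  n2: preds {n0,n6}: {n0} ∩ {n0,n2,n6} = {n0}; idom=n0
  n6: preds {n4,n5}: {n0,n2,n4} ∩ {n0,n2,n5} = {n0,n2}; idom=n2
  n7: preds {n1,n2,n6}: {n0,n1} ∩ {n0,n2} ∩ {n0,n2,n6} = {n0}; idom=n0
  n8: preds {n5,n7}: {n0,n2,n5} ∩ {n0,n7} = {n0}; idom=n0

idom(n6) = n2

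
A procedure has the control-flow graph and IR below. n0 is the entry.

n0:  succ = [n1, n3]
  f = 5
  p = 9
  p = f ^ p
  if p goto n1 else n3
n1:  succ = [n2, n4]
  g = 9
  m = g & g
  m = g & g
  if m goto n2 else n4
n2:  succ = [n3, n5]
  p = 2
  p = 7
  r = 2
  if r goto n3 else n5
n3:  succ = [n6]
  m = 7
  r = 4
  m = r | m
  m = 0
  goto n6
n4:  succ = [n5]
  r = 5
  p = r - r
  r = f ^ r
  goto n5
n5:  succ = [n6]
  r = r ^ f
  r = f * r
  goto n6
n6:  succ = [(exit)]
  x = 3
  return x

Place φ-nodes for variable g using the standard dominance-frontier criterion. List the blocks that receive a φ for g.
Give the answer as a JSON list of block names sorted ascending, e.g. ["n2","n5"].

idom tree: n1←n0 n2←n1 n3←n0 n4←n1 n5←n1 n6←n0
Dom at joins:
  n3: preds {n0,n2}: {n0} ∩ {n0,n1,n2} = {n0}; idom=n0
  n5: preds {n2,n4}: {n0,n1,n2} ∩ {n0,n1,n4} = {n0,n1}; idom=n1
  n6: preds {n3,n5}: {n0,n3} ∩ {n0,n1,n5} = {n0}; idom=n0

DF derivation:
  n3←n0: walk · to n0
  n3←n2: walk n2→n1 to n0
  n5←n2: walk n2 to n1
  n5←n4: walk n4 to n1
  n6←n3: walk n3 to n0
  n6←n5: walk n5→n1 to n0
  n0: DF=∅
  n1: DF={n3,n6}
  n2: DF={n3,n5}
  n3: DF={n6}
  n4: DF={n5}
  n5: DF={n6}
  n6: DF=∅

φ for g: defs {n1}
  DF⁺ = {n3,n6}

Answer: ["n3", "n6"]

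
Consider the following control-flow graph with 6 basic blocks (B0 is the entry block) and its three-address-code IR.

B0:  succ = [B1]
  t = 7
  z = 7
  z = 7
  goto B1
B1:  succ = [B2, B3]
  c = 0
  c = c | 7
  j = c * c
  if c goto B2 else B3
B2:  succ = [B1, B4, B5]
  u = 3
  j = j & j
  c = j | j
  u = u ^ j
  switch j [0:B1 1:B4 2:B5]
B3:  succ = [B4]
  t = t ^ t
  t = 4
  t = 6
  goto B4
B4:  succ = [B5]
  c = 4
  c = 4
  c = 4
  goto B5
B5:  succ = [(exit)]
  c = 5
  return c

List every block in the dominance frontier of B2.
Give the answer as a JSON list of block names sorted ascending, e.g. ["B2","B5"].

idom tree: B1←B0 B2←B1 B3←B1 B4←B1 B5←B1
Dom∩ at merges:
  B1: preds {B0,B2}: {B0} ∩ {B0,B1,B2} = {B0}; idom=B0
  B4: preds {B2,B3}: {B0,B1,B2} ∩ {B0,B1,B3} = {B0,B1}; idom=B1
  B5: preds {B2,B4}: {B0,B1,B2} ∩ {B0,B1,B4} = {B0,B1}; idom=B1

DF walk-up:
  join B1 pred B0: · stop@B0
  join B1 pred B2: B2→B1 stop@B0
  join B4 pred B2: B2 stop@B1
  join B4 pred B3: B3 stop@B1
  join B5 pred B2: B2 stop@B1
  join B5 pred B4: B4 stop@B1
  B0 → ∅
  B1 → {B1}
  B2 → {B1,B4,B5}
  B3 → {B4}
  B4 → {B5}
  B5 → ∅

DF(B2) = ["B1", "B4", "B5"]

Answer: ["B1", "B4", "B5"]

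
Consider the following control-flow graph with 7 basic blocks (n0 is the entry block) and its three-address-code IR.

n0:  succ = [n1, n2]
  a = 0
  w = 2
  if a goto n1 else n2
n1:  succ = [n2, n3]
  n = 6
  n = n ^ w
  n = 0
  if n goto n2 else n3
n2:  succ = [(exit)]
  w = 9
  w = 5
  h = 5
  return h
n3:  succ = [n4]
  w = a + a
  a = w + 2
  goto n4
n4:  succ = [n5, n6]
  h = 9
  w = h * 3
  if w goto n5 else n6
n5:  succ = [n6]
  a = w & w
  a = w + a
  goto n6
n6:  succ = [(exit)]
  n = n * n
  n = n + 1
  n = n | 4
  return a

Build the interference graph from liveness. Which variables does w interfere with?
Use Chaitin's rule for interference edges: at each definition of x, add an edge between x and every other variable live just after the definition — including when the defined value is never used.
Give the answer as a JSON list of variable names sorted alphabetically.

def/use:
  n0: def={a,w} ue=∅
  n1: def={n} ue={w}
  n2: def={h,w} ue=∅
  n3: def={a,w} ue={a}
  n4: def={h,w} ue=∅
  n5: def={a} ue={w}
  n6: def={n} ue={a,n}

Backward fixpoint:
  n0 li=∅ lo={a,w}
  n1 li={a,w} lo={a,n}
  n2 li=∅ lo=∅
  n3 li={a,n} lo={a,n}
  n4 li={a,n} lo={a,n,w}
  n5 li={n,w} lo={a,n}
  n6 li={a,n} lo=∅

Interfere edges:
  a: {h,n,w}
  h: {a,n}
  n: {a,h,w}
  w: {a,n}

N(w) = ["a", "n"]

Answer: ["a", "n"]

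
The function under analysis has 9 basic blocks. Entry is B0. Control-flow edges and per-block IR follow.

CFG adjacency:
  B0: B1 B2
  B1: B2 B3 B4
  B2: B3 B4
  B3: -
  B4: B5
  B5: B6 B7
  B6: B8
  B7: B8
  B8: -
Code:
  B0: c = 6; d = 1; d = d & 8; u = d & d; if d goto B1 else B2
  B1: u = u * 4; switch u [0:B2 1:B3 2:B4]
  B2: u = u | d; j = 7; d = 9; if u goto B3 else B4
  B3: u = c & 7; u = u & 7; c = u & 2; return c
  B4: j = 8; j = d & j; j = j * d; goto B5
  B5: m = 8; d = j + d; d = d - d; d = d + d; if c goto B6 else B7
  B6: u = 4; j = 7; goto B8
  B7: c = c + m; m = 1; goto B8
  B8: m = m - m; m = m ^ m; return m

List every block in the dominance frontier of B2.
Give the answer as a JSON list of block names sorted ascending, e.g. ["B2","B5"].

Answer: ["B3", "B4"]

Working:
idom tree: B1←B0 B2←B0 B3←B0 B4←B0 B5←B4 B6←B5 B7←B5 B8←B5
Join-block Dom:
  B2: preds {B0,B1}: {B0} ∩ {B0,B1} = {B0}; idom=B0
  B3: preds {B1,B2}: {B0,B1} ∩ {B0,B2} = {B0}; idom=B0
  B4: preds {B1,B2}: {B0,B1} ∩ {B0,B2} = {B0}; idom=B0
  B8: preds {B6,B7}: {B0,B4,B5,B6} ∩ {B0,B4,B5,B7} = {B0,B4,B5}; idom=B5

Frontier:
  B2←B0: walk · to B0
  B2←B1: walk B1 to B0
  B3←B1: walk B1 to B0
  B3←B2: walk B2 to B0
  B4←B1: walk B1 to B0
  B4←B2: walk B2 to B0
  B8←B6: walk B6 to B5
  B8←B7: walk B7 to B5
  B0 → ∅
  B1 → {B2,B3,B4}
  B2 → {B3,B4}
  B3 → ∅
  B4 → ∅
  B5 → ∅
  B6 → {B8}
  B7 → {B8}
  B8 → ∅

DF(B2) = ["B3", "B4"]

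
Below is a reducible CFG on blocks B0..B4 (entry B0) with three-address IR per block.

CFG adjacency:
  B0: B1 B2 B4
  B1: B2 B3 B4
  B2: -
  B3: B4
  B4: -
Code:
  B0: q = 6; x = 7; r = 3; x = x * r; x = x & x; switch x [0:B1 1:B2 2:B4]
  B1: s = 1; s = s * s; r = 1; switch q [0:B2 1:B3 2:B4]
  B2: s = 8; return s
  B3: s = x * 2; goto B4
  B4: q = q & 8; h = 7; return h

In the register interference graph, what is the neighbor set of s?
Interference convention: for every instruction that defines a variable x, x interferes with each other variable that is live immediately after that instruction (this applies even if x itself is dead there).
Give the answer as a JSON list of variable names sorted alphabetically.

Answer: ["q", "x"]

Derivation:
def/use:
  B0: def={q,r,x} ue=∅
  B1: def={r,s} ue={q}
  B2: def={s} ue=∅
  B3: def={s} ue={x}
  B4: def={h,q} ue={q}

Backward fixpoint:
  live B0: ∅→{q,x}
  live B1: {q,x}→{q,x}
  live B2: ∅→∅
  live B3: {q,x}→{q}
  live B4: {q}→∅

Conflict graph:
  h: ∅
  q: {r,s,x}
  r: {q,x}
  s: {q,x}
  x: {q,r,s}

N(s) = ["q", "x"]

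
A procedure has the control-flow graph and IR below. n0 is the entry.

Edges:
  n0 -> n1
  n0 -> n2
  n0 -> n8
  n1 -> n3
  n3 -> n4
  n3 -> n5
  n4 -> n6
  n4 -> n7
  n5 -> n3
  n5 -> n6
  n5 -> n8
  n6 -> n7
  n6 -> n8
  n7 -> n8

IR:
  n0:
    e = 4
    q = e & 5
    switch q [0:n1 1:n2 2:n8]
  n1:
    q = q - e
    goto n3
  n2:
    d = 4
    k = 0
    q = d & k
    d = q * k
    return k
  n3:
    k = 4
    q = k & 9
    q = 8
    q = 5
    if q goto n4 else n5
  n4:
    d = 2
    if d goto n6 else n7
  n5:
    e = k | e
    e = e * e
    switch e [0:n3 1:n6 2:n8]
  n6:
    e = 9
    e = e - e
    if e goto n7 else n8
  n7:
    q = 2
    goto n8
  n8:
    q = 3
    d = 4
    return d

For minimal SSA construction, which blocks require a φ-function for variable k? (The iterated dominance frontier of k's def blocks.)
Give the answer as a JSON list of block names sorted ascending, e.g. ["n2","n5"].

Answer: ["n3", "n8"]

Derivation:
idom tree: n1←n0 n2←n0 n3←n1 n4←n3 n5←n3 n6←n3 n7←n3 n8←n0
Join-block Dom:
  n3: preds {n1,n5}: {n0,n1} ∩ {n0,n1,n3,n5} = {n0,n1}; idom=n1
  n6: preds {n4,n5}: {n0,n1,n3,n4} ∩ {n0,n1,n3,n5} = {n0,n1,n3}; idom=n3
  n7: preds {n4,n6}: {n0,n1,n3,n4} ∩ {n0,n1,n3,n6} = {n0,n1,n3}; idom=n3
  n8: preds {n0,n5,n6,n7}: {n0} ∩ {n0,n1,n3,n5} ∩ {n0,n1,n3,n6} ∩ {n0,n1,n3,n7} = {n0}; idom=n0

Frontier:
  join n3 pred n1: · stop@n1
  join n3 pred n5: n5→n3 stop@n1
  join n6 pred n4: n4 stop@n3
  join n6 pred n5: n5 stop@n3
  join n7 pred n4: n4 stop@n3
  join n7 pred n6: n6 stop@n3
  join n8 pred n0: · stop@n0
  join n8 pred n5: n5→n3→n1 stop@n0
  join n8 pred n6: n6→n3→n1 stop@n0
  join n8 pred n7: n7→n3→n1 stop@n0
  DF(n0)=∅
  DF(n1)={n8}
  DF(n2)=∅
  DF(n3)={n3,n8}
  DF(n4)={n6,n7}
  DF(n5)={n3,n6,n8}
  DF(n6)={n7,n8}
  DF(n7)={n8}
  DF(n8)=∅

φ for k: defs {n2,n3}
  DF⁺ = {n3,n8}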